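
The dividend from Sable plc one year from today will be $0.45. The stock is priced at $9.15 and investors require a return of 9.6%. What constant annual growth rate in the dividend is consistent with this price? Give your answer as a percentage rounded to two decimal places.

4.68%

P = D₁/(r−g) ⇒ g = r − D₁/P = 0.096 − $0.45/$9.15 = 0.046820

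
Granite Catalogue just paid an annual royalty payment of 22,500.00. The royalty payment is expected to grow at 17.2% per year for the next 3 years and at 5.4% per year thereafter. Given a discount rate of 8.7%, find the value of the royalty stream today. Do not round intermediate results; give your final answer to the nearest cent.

979365.84

D_1 = 26370.00000
D_2 = 30905.64000
D_3 = 36221.41008
Terminal value at year 3: TV = D_3×(1+g_2)/(r−g_2) = 38177.36622/0.033 = 1156889.88559
P_0 = D_1/(1+r)^1 + D_2/(1+r)^2 + D_3/(1+r)^3 + TV/(1+r)^3
    = 24259.42962 + 26156.44114 + 28201.79302 + 900748.17712 = 979365.84091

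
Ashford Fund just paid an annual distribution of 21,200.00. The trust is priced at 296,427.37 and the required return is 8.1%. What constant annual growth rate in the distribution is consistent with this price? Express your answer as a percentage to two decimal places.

P = D₀(1+g)/(r−g) ⇒ P(r−g) = D₀(1+g) ⇒ g(P+D₀) = P·r − D₀
g = (P·r − D₀)/(P + D₀) = (296,427.37×0.081 − 21,200.00) / (296,427.37 + 21,200.00) = 0.008849

0.88%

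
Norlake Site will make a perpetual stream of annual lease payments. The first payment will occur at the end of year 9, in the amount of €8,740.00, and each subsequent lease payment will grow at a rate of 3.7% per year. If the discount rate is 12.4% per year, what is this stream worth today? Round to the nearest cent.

€39433.17

Value at end of year 8: C₁ / (r − g) = €8,740.00 / (0.124 − 0.037) = €100,459.7701
Discount to today: PV = €100,459.7701 / (1 + 0.124)^8 = €100,459.7701 / 2.547596 = €39,433.17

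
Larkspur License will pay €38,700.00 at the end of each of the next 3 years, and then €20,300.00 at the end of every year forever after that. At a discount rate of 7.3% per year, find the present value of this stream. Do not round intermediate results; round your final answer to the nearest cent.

PV of 3-year annuity: €38,700.00 × [1 − (1+0.073)^−3] / 0.073 = 101006.92468
Perpetuity value at year 3: €20,300.00 / 0.073 = 278082.19178
PV of perpetuity: 278082.19178 / (1+0.073)^3 = 225099.23129
Total PV = 101006.92468 + 225099.23129 = 326106.15597

€326106.16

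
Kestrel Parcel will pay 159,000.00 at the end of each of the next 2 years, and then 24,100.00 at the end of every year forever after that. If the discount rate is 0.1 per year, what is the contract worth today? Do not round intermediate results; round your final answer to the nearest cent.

PV of 2-year annuity: 159,000.00 × [1 − (1+0.1)^−2] / 0.1 = 275950.41322
Perpetuity value at year 2: 24,100.00 / 0.1 = 241000.00000
PV of perpetuity: 241000.00000 / (1+0.1)^2 = 199173.55372
Total PV = 275950.41322 + 199173.55372 = 475123.96694

475123.97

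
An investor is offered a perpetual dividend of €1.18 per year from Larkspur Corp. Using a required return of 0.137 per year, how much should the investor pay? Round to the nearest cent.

€8.61

Level perpetuity: PV = C / r = €1.18 / 0.137 = €8.61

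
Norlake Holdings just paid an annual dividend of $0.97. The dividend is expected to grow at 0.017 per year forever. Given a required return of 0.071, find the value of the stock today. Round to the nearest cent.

D₁ = D₀ × (1 + g) = $0.97 × 1.017 = $0.9865
Growing perpetuity: P = D₁ / (r − g) = $0.9865 / (0.071 − 0.017) = $18.27

$18.27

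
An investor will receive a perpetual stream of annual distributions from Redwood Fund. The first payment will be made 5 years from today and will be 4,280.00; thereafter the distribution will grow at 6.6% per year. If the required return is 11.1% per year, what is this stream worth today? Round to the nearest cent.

62427.37

Value at end of year 4: C₁ / (r − g) = 4,280.00 / (0.111 − 0.066) = 95,111.1111
Discount to today: PV = 95,111.1111 / (1 + 0.111)^4 = 95,111.1111 / 1.523548 = 62,427.37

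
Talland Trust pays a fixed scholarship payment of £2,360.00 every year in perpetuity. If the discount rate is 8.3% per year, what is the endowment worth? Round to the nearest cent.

Level perpetuity: PV = C / r = £2,360.00 / 0.083 = £28,433.73

£28433.73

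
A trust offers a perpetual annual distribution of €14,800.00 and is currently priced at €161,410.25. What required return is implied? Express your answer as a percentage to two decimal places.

9.17%

P = C/r ⇒ r = C/P = €14,800.00/€161,410.25 = 0.091692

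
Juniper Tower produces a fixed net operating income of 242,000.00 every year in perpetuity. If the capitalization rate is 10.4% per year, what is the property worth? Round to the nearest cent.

2326923.08

Level perpetuity: PV = C / r = 242,000.00 / 0.104 = 2,326,923.08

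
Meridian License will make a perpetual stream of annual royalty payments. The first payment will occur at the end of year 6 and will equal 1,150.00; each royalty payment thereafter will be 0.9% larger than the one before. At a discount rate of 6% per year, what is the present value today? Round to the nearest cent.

16849.94

Value at end of year 5: C₁ / (r − g) = 1,150.00 / (0.06 − 0.009) = 22,549.0196
Discount to today: PV = 22,549.0196 / (1 + 0.06)^5 = 22,549.0196 / 1.338226 = 16,849.94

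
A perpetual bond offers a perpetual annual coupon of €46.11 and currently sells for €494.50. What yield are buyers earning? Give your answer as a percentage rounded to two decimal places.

9.32%

P = C/r ⇒ r = C/P = €46.11/€494.50 = 0.093246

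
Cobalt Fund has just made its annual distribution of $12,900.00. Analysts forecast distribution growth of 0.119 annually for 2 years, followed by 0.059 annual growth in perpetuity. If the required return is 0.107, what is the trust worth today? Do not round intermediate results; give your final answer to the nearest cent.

D_1 = 14435.10000
D_2 = 16152.87690
Terminal value at year 2: TV = D_2×(1+g_2)/(r−g_2) = 17105.89664/0.048 = 356372.84661
P_0 = D_1/(1+r)^1 + D_2/(1+r)^2 + TV/(1+r)^2
    = 13039.83740 + 13181.19065 + 290810.01870 = 317031.04675

$317031.05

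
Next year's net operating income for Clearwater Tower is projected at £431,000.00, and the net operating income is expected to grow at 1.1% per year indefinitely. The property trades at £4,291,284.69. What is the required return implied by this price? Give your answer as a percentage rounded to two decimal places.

P = D₁/(r − g) ⇒ r = D₁/P + g = £431,000.0000/£4,291,284.69 + 0.011 = 0.100436 + 0.011 = 0.111436

11.14%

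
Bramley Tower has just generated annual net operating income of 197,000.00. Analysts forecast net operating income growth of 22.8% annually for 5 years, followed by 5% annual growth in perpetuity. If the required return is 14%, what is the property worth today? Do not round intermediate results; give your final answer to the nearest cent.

4571332.01

D_1 = 241916.00000
D_2 = 297072.84800
D_3 = 364805.45734
D_4 = 447981.10162
D_5 = 550120.79279
Terminal value at year 5: TV = D_5×(1+g_2)/(r−g_2) = 577626.83243/0.09 = 6418075.91585
P_0 = D_1/(1+r)^1 + D_2/(1+r)^2 + D_3/(1+r)^3 + D_4/(1+r)^4 + D_5/(1+r)^5 + TV/(1+r)^5
    = 212207.01754 + 228587.91013 + 246233.29266 + 265240.77490 + 285715.50139 + 3333347.51618 = 4571332.01280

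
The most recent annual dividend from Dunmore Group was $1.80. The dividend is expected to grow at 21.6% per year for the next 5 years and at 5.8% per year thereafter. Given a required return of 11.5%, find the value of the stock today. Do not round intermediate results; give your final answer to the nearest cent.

D_1 = 2.18880
D_2 = 2.66158
D_3 = 3.23648
D_4 = 3.93556
D_5 = 4.78564
Terminal value at year 5: TV = D_5×(1+g_2)/(r−g_2) = 5.06321/0.057 = 88.82827
P_0 = D_1/(1+r)^1 + D_2/(1+r)^2 + D_3/(1+r)^3 + D_4/(1+r)^4 + D_5/(1+r)^5 + TV/(1+r)^5
    = 1.96305 + 2.14087 + 2.33479 + 2.54629 + 2.77694 + 51.54385 = 63.30579

$63.31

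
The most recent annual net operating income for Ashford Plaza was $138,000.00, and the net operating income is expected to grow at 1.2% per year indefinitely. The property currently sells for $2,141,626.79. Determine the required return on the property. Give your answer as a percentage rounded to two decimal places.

7.72%

D₁ = $138,000.00 × 1.012 = $139,656.0000
P = D₁/(r − g) ⇒ r = D₁/P + g = $139,656.0000/$2,141,626.79 + 0.012 = 0.065210 + 0.012 = 0.077210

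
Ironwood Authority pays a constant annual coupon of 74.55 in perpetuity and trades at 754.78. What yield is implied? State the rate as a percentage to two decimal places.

9.88%

P = C/r ⇒ r = C/P = 74.55/754.78 = 0.098771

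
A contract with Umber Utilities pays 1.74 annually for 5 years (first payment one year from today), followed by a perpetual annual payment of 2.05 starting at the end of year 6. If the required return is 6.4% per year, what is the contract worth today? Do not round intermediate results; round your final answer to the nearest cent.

30.74

PV of 5-year annuity: 1.74 × [1 − (1+0.064)^−5] / 0.064 = 7.25044
Perpetuity value at year 5: 2.05 / 0.064 = 32.03125
PV of perpetuity: 32.03125 / (1+0.064)^5 = 23.48907
Total PV = 7.25044 + 23.48907 = 30.73951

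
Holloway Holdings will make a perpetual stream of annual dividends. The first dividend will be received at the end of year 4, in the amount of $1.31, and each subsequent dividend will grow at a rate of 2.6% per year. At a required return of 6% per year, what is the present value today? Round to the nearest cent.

$32.35

Value at end of year 3: C₁ / (r − g) = $1.31 / (0.06 − 0.026) = $38.5294
Discount to today: PV = $38.5294 / (1 + 0.06)^3 = $38.5294 / 1.191016 = $32.35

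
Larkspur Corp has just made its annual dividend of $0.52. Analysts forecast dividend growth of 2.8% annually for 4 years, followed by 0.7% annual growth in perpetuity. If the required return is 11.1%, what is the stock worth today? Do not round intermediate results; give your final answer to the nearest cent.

D_1 = 0.53456
D_2 = 0.54953
D_3 = 0.56491
D_4 = 0.58073
Terminal value at year 4: TV = D_4×(1+g_2)/(r−g_2) = 0.58480/0.104 = 5.62305
P_0 = D_1/(1+r)^1 + D_2/(1+r)^2 + D_3/(1+r)^3 + D_4/(1+r)^4 + TV/(1+r)^4
    = 0.48115 + 0.44521 + 0.41195 + 0.38117 + 3.69076 = 5.41023

$5.41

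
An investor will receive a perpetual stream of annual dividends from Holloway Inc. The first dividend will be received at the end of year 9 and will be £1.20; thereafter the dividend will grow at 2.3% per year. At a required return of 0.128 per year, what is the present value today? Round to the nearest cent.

Value at end of year 8: C₁ / (r − g) = £1.20 / (0.128 − 0.023) = £11.4286
Discount to today: PV = £11.4286 / (1 + 0.128)^8 = £11.4286 / 2.621035 = £4.36

£4.36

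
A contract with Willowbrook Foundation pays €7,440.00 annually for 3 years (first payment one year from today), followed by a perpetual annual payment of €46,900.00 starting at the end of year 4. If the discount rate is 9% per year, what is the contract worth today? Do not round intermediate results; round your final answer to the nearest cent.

€421226.22

PV of 3-year annuity: €7,440.00 × [1 − (1+0.09)^−3] / 0.09 = 18832.83231
Perpetuity value at year 3: €46,900.00 / 0.09 = 521111.11111
PV of perpetuity: 521111.11111 / (1+0.09)^3 = 402393.39128
Total PV = 18832.83231 + 402393.39128 = 421226.22359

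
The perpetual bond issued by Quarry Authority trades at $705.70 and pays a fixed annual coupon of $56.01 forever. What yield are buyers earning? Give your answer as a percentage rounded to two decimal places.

7.94%

P = C/r ⇒ r = C/P = $56.01/$705.70 = 0.079368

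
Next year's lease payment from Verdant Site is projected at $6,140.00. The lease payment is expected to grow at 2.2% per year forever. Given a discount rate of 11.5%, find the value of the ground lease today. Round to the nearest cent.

Growing perpetuity: P = D₁ / (r − g) = $6,140.0000 / (0.115 − 0.022) = $66,021.51

$66021.51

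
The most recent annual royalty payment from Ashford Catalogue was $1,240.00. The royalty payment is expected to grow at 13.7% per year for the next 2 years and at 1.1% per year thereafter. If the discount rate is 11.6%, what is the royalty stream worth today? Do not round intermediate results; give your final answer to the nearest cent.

$14943.43

D_1 = 1409.88000
D_2 = 1603.03356
Terminal value at year 2: TV = D_2×(1+g_2)/(r−g_2) = 1620.66693/0.105 = 15434.92313
P_0 = D_1/(1+r)^1 + D_2/(1+r)^2 + TV/(1+r)^2
    = 1263.33333 + 1287.10573 + 12392.98950 = 14943.42857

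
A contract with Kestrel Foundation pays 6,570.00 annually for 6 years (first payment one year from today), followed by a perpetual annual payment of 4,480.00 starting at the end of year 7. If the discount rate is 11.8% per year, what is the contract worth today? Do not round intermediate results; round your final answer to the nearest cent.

46607.84

PV of 6-year annuity: 6,570.00 × [1 − (1+0.118)^−6] / 0.118 = 27165.64713
Perpetuity value at year 6: 4,480.00 / 0.118 = 37966.10169
PV of perpetuity: 37966.10169 / (1+0.118)^6 = 19442.19011
Total PV = 27165.64713 + 19442.19011 = 46607.83723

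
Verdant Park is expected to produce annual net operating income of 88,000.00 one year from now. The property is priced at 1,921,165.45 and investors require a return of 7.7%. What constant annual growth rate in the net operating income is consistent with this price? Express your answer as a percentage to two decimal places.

P = D₁/(r−g) ⇒ g = r − D₁/P = 0.077 − 88,000.00/1,921,165.45 = 0.031194

3.12%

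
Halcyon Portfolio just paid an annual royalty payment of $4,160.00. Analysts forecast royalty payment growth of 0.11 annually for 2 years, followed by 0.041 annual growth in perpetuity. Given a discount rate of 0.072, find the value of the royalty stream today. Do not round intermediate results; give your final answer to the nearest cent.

$158542.42

D_1 = 4617.60000
D_2 = 5125.53600
Terminal value at year 2: TV = D_2×(1+g_2)/(r−g_2) = 5335.68298/0.031 = 172118.80568
P_0 = D_1/(1+r)^1 + D_2/(1+r)^2 + TV/(1+r)^2
    = 4307.46269 + 4460.15260 + 149774.80167 = 158542.41695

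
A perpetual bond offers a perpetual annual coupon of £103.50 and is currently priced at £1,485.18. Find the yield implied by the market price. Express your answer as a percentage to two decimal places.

P = C/r ⇒ r = C/P = £103.50/£1,485.18 = 0.069689

6.97%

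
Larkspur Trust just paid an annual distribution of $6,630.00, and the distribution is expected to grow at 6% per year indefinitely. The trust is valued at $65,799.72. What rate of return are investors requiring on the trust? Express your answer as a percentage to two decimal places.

D₁ = $6,630.00 × 1.06 = $7,027.8000
P = D₁/(r − g) ⇒ r = D₁/P + g = $7,027.8000/$65,799.72 + 0.06 = 0.106806 + 0.06 = 0.166806

16.68%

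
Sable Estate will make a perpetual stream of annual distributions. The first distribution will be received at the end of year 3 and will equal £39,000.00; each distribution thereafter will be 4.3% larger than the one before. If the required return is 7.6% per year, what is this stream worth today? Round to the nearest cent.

£1020765.83

Value at end of year 2: C₁ / (r − g) = £39,000.00 / (0.076 − 0.043) = £1,181,818.1818
Discount to today: PV = £1,181,818.1818 / (1 + 0.076)^2 = £1,181,818.1818 / 1.157776 = £1,020,765.83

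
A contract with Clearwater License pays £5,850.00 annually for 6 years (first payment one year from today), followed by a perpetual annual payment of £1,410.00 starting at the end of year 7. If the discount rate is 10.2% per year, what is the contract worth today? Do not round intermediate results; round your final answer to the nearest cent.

£33048.08

PV of 6-year annuity: £5,850.00 × [1 − (1+0.102)^−6] / 0.102 = 25329.63798
Perpetuity value at year 6: £1,410.00 / 0.102 = 13823.52941
PV of perpetuity: 13823.52941 / (1+0.102)^6 = 7718.43718
Total PV = 25329.63798 + 7718.43718 = 33048.07516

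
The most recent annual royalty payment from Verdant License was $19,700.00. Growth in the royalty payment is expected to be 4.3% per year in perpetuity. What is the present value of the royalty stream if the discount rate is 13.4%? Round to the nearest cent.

$225792.31

D₁ = D₀ × (1 + g) = $19,700.00 × 1.043 = $20,547.1000
Growing perpetuity: P = D₁ / (r − g) = $20,547.1000 / (0.134 − 0.043) = $225,792.31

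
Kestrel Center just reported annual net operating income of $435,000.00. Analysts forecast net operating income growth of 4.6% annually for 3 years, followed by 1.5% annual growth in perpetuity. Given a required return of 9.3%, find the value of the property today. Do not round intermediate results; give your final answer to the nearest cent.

$6157247.86

D_1 = 455010.00000
D_2 = 475940.46000
D_3 = 497833.72116
Terminal value at year 3: TV = D_3×(1+g_2)/(r−g_2) = 505301.22698/0.078 = 6478220.85868
P_0 = D_1/(1+r)^1 + D_2/(1+r)^2 + D_3/(1+r)^3 + TV/(1+r)^3
    = 416294.60201 + 398393.55325 + 381262.26597 + 4961297.43535 = 6157247.85658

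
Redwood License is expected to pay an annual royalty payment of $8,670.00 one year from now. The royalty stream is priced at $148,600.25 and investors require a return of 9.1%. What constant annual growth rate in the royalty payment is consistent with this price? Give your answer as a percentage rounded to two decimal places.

3.27%

P = D₁/(r−g) ⇒ g = r − D₁/P = 0.091 − $8,670.00/$148,600.25 = 0.032656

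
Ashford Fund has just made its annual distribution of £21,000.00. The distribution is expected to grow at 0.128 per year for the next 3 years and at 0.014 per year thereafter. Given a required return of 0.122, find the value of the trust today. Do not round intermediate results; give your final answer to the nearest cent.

D_1 = 23688.00000
D_2 = 26720.06400
D_3 = 30140.23219
Terminal value at year 3: TV = D_3×(1+g_2)/(r−g_2) = 30562.19544/0.108 = 282983.29114
P_0 = D_1/(1+r)^1 + D_2/(1+r)^2 + D_3/(1+r)^3 + TV/(1+r)^3
    = 21112.29947 + 21225.19946 + 21338.70320 + 200346.71340 = 264022.91553

£264022.92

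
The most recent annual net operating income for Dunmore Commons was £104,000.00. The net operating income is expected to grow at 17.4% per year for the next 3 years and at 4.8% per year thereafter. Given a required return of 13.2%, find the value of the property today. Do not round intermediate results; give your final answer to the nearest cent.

D_1 = 122096.00000
D_2 = 143340.70400
D_3 = 168281.98650
Terminal value at year 3: TV = D_3×(1+g_2)/(r−g_2) = 176359.52185/0.084 = 2099518.11724
P_0 = D_1/(1+r)^1 + D_2/(1+r)^2 + D_3/(1+r)^3 + TV/(1+r)^3
    = 107858.65724 + 111860.48022 + 116010.78072 + 1447372.59754 = 1783102.51571

£1783102.52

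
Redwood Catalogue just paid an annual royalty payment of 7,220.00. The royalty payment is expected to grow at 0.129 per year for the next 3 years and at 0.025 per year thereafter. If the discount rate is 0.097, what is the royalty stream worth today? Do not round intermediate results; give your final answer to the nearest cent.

D_1 = 8151.38000
D_2 = 9202.90802
D_3 = 10390.08315
Terminal value at year 3: TV = D_3×(1+g_2)/(r−g_2) = 10649.83523/0.072 = 147914.37824
P_0 = D_1/(1+r)^1 + D_2/(1+r)^2 + D_3/(1+r)^3 + TV/(1+r)^3
    = 7430.61076 + 7647.36513 + 7870.44232 + 112044.49140 = 134992.90961

134992.91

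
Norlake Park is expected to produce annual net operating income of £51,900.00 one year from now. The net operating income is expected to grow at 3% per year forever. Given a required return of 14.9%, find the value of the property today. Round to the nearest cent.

Growing perpetuity: P = D₁ / (r − g) = £51,900.0000 / (0.149 − 0.03) = £436,134.45

£436134.45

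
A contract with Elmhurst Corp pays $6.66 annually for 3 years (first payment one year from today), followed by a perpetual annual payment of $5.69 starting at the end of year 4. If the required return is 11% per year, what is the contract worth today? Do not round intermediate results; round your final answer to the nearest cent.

PV of 3-year annuity: $6.66 × [1 − (1+0.11)^−3] / 0.11 = 16.27514
Perpetuity value at year 3: $5.69 / 0.11 = 51.72727
PV of perpetuity: 51.72727 / (1+0.11)^3 = 37.82254
Total PV = 16.27514 + 37.82254 = 54.09768

$54.10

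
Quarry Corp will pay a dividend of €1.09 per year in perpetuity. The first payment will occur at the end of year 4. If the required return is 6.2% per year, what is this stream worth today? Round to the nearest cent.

Value at end of year 3: C / r = €1.09 / 0.062 = €17.5806
Discount to today: PV = €17.5806 / (1 + 0.062)^3 = €17.5806 / 1.197770 = €14.68

€14.68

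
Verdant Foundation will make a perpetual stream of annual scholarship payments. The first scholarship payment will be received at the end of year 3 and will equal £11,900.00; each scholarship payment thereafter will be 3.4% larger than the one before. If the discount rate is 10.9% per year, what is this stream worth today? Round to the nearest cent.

£129009.77

Value at end of year 2: C₁ / (r − g) = £11,900.00 / (0.109 − 0.034) = £158,666.6667
Discount to today: PV = £158,666.6667 / (1 + 0.109)^2 = £158,666.6667 / 1.229881 = £129,009.77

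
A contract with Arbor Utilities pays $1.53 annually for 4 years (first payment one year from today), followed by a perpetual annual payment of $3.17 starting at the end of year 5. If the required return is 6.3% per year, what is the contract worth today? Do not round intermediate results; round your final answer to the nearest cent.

$44.67

PV of 4-year annuity: $1.53 × [1 − (1+0.063)^−4] / 0.063 = 5.26539
Perpetuity value at year 4: $3.17 / 0.063 = 50.31746
PV of perpetuity: 50.31746 / (1+0.063)^4 = 39.40811
Total PV = 5.26539 + 39.40811 = 44.67351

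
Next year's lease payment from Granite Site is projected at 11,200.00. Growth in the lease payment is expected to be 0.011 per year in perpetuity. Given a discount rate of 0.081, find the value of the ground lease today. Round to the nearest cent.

Growing perpetuity: P = D₁ / (r − g) = 11,200.0000 / (0.081 − 0.011) = 160,000.00

160000.00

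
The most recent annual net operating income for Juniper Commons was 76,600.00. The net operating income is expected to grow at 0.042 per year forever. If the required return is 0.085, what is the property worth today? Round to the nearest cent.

D₁ = D₀ × (1 + g) = 76,600.00 × 1.042 = 79,817.2000
Growing perpetuity: P = D₁ / (r − g) = 79,817.2000 / (0.085 − 0.042) = 1,856,213.95

1856213.95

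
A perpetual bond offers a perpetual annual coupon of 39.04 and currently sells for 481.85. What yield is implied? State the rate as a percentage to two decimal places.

P = C/r ⇒ r = C/P = 39.04/481.85 = 0.081021

8.10%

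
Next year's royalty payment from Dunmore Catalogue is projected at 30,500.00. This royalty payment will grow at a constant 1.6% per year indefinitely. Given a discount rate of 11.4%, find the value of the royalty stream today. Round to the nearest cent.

311224.49

Growing perpetuity: P = D₁ / (r − g) = 30,500.0000 / (0.114 − 0.016) = 311,224.49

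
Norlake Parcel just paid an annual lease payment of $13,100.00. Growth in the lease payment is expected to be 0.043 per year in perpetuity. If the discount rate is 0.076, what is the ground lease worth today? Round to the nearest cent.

D₁ = D₀ × (1 + g) = $13,100.00 × 1.043 = $13,663.3000
Growing perpetuity: P = D₁ / (r − g) = $13,663.3000 / (0.076 − 0.043) = $414,039.39

$414039.39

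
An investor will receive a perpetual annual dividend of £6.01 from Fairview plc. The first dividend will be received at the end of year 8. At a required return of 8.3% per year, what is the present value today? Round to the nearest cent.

Value at end of year 7: C / r = £6.01 / 0.083 = £72.4096
Discount to today: PV = £72.4096 / (1 + 0.083)^7 = £72.4096 / 1.747428 = £41.44

£41.44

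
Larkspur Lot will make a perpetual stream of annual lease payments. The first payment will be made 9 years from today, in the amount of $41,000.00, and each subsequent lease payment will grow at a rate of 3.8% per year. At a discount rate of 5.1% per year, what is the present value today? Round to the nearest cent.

$2118452.72

Value at end of year 8: C₁ / (r − g) = $41,000.00 / (0.051 − 0.038) = $3,153,846.1538
Discount to today: PV = $3,153,846.1538 / (1 + 0.051)^8 = $3,153,846.1538 / 1.488750 = $2,118,452.72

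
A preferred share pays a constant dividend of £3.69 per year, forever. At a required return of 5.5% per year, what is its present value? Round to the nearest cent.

Level perpetuity: PV = C / r = £3.69 / 0.055 = £67.09

£67.09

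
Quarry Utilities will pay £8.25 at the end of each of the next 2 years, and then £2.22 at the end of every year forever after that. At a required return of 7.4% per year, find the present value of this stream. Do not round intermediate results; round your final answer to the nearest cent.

£40.84

PV of 2-year annuity: £8.25 × [1 − (1+0.074)^−2] / 0.074 = 14.83386
Perpetuity value at year 2: £2.22 / 0.074 = 30.00000
PV of perpetuity: 30.00000 / (1+0.074)^2 = 26.00834
Total PV = 14.83386 + 26.00834 = 40.84220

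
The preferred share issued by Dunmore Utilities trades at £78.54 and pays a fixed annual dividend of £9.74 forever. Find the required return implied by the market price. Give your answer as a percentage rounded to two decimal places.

12.40%

P = C/r ⇒ r = C/P = £9.74/£78.54 = 0.124013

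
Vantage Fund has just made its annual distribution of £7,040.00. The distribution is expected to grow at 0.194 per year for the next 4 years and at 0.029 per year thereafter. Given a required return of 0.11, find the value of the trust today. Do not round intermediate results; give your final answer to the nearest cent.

£153643.23

D_1 = 8405.76000
D_2 = 10036.47744
D_3 = 11983.55406
D_4 = 14308.36355
Terminal value at year 4: TV = D_4×(1+g_2)/(r−g_2) = 14723.30609/0.081 = 181769.21105
P_0 = D_1/(1+r)^1 + D_2/(1+r)^2 + D_3/(1+r)^3 + D_4/(1+r)^4 + TV/(1+r)^4
    = 7572.75676 + 8145.83024 + 8762.27145 + 9425.36226 + 119737.00946 = 153643.23017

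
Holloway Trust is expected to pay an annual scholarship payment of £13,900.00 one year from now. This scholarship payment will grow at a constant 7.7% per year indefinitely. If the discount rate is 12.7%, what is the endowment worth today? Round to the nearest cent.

Growing perpetuity: P = D₁ / (r − g) = £13,900.0000 / (0.127 − 0.077) = £278,000.00

£278000.00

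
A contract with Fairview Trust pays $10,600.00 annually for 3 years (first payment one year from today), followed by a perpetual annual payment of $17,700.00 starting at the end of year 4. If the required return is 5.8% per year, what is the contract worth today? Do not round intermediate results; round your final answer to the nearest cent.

PV of 3-year annuity: $10,600.00 × [1 − (1+0.058)^−3] / 0.058 = 28439.09898
Perpetuity value at year 3: $17,700.00 / 0.058 = 305172.41379
PV of perpetuity: 305172.41379 / (1+0.058)^3 = 257684.48436
Total PV = 28439.09898 + 257684.48436 = 286123.58334

$286123.58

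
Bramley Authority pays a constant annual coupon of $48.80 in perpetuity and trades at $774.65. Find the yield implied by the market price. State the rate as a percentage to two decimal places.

P = C/r ⇒ r = C/P = $48.80/$774.65 = 0.062996

6.30%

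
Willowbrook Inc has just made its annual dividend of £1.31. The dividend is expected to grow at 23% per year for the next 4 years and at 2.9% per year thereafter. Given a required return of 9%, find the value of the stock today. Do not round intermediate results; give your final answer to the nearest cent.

D_1 = 1.61130
D_2 = 1.98190
D_3 = 2.43774
D_4 = 2.99841
Terminal value at year 4: TV = D_4×(1+g_2)/(r−g_2) = 3.08537/0.061 = 50.57982
P_0 = D_1/(1+r)^1 + D_2/(1+r)^2 + D_3/(1+r)^3 + D_4/(1+r)^4 + TV/(1+r)^4
    = 1.47826 + 1.66812 + 1.88238 + 2.12415 + 35.83202 = 42.98493

£42.98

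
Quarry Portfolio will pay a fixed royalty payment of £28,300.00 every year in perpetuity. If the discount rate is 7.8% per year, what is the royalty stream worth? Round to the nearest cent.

£362820.51

Level perpetuity: PV = C / r = £28,300.00 / 0.078 = £362,820.51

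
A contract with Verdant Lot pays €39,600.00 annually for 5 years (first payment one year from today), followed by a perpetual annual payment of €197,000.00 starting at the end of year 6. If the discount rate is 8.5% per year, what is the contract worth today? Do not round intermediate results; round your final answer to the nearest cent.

€1697390.00

PV of 5-year annuity: €39,600.00 × [1 − (1+0.085)^−5] / 0.085 = 156049.42633
Perpetuity value at year 5: €197,000.00 / 0.085 = 2317647.05882
PV of perpetuity: 2317647.05882 / (1+0.085)^5 = 1541340.56927
Total PV = 156049.42633 + 1541340.56927 = 1697389.99560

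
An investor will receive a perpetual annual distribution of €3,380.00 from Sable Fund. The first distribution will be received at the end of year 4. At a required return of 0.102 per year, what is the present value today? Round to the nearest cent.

€24761.20

Value at end of year 3: C / r = €3,380.00 / 0.102 = €33,137.2549
Discount to today: PV = €33,137.2549 / (1 + 0.102)^3 = €33,137.2549 / 1.338273 = €24,761.20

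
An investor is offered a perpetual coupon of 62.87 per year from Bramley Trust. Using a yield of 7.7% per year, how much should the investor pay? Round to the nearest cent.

816.49

Level perpetuity: PV = C / r = 62.87 / 0.077 = 816.49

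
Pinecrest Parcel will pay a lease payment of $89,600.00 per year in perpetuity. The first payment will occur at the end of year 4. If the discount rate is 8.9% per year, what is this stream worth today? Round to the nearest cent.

$779532.75

Value at end of year 3: C / r = $89,600.00 / 0.089 = $1,006,741.5730
Discount to today: PV = $1,006,741.5730 / (1 + 0.089)^3 = $1,006,741.5730 / 1.291468 = $779,532.75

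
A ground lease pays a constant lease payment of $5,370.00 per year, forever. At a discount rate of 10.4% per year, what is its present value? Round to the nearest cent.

$51634.62

Level perpetuity: PV = C / r = $5,370.00 / 0.104 = $51,634.62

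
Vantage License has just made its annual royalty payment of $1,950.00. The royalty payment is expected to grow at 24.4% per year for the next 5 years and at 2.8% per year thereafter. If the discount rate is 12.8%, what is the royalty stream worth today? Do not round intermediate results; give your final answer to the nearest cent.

$45906.30

D_1 = 2425.80000
D_2 = 3017.69520
D_3 = 3754.01283
D_4 = 4669.99196
D_5 = 5809.47000
Terminal value at year 5: TV = D_5×(1+g_2)/(r−g_2) = 5972.13516/0.1 = 59721.35157
P_0 = D_1/(1+r)^1 + D_2/(1+r)^2 + D_3/(1+r)^3 + D_4/(1+r)^4 + D_5/(1+r)^5 + TV/(1+r)^5
    = 2150.53191 + 2371.68591 + 2615.58268 + 2884.56104 + 3181.20030 + 32702.73910 = 45906.30095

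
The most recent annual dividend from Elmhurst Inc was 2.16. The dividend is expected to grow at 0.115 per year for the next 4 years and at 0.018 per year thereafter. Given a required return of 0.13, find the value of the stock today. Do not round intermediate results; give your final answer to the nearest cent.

26.97

D_1 = 2.40840
D_2 = 2.68537
D_3 = 2.99418
D_4 = 3.33851
Terminal value at year 4: TV = D_4×(1+g_2)/(r−g_2) = 3.39861/0.112 = 30.34471
P_0 = D_1/(1+r)^1 + D_2/(1+r)^2 + D_3/(1+r)^3 + D_4/(1+r)^4 + TV/(1+r)^4
    = 2.13133 + 2.10304 + 2.07512 + 2.04757 + 18.61098 = 26.96803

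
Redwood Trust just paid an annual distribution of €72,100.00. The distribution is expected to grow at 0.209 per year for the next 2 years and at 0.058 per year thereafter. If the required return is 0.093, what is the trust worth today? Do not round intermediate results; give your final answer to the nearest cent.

D_1 = 87168.90000
D_2 = 105387.20010
Terminal value at year 2: TV = D_2×(1+g_2)/(r−g_2) = 111499.65771/0.035 = 3185704.50588
P_0 = D_1/(1+r)^1 + D_2/(1+r)^2 + TV/(1+r)^2
    = 79751.96706 + 88216.03676 + 2666644.76836 = 2834612.77219

€2834612.77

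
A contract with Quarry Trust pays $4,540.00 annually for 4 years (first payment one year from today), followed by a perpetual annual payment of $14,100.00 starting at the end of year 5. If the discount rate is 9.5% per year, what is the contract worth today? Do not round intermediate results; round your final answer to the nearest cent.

$117786.21

PV of 4-year annuity: $4,540.00 × [1 − (1+0.095)^−4] / 0.095 = 14548.34429
Perpetuity value at year 4: $14,100.00 / 0.095 = 148421.05263
PV of perpetuity: 148421.05263 / (1+0.095)^4 = 103237.86882
Total PV = 14548.34429 + 103237.86882 = 117786.21311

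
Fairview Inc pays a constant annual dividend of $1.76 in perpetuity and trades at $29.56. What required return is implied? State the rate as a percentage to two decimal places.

P = C/r ⇒ r = C/P = $1.76/$29.56 = 0.059540

5.95%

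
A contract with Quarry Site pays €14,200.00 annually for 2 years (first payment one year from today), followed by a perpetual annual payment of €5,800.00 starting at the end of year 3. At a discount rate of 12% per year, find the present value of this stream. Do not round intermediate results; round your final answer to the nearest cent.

€62529.76

PV of 2-year annuity: €14,200.00 × [1 − (1+0.12)^−2] / 0.12 = 23998.72449
Perpetuity value at year 2: €5,800.00 / 0.12 = 48333.33333
PV of perpetuity: 48333.33333 / (1+0.12)^2 = 38531.03741
Total PV = 23998.72449 + 38531.03741 = 62529.76190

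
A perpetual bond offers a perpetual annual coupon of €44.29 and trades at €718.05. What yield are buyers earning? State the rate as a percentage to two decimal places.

P = C/r ⇒ r = C/P = €44.29/€718.05 = 0.061681

6.17%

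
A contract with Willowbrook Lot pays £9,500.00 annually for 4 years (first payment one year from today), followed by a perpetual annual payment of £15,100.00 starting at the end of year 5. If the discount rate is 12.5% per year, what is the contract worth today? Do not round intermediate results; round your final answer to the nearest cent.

£103968.42

PV of 4-year annuity: £9,500.00 × [1 − (1+0.125)^−4] / 0.125 = 28553.57415
Perpetuity value at year 4: £15,100.00 / 0.125 = 120800.00000
PV of perpetuity: 120800.00000 / (1+0.125)^4 = 75414.84530
Total PV = 28553.57415 + 75414.84530 = 103968.41945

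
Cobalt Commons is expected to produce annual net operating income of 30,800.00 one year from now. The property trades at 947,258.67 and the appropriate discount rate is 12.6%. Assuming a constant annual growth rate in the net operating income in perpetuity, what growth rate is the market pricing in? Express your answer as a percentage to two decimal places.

P = D₁/(r−g) ⇒ g = r − D₁/P = 0.126 − 30,800.00/947,258.67 = 0.093485

9.35%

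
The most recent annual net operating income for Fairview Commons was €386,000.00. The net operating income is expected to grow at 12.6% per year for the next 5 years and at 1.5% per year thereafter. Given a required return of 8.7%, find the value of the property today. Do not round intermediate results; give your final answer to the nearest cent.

€8638250.55

D_1 = 434636.00000
D_2 = 489400.13600
D_3 = 551064.55314
D_4 = 620498.68683
D_5 = 698681.52137
Terminal value at year 5: TV = D_5×(1+g_2)/(r−g_2) = 709161.74419/0.072 = 9849468.66934
P_0 = D_1/(1+r)^1 + D_2/(1+r)^2 + D_3/(1+r)^3 + D_4/(1+r)^4 + D_5/(1+r)^5 + TV/(1+r)^5
    = 399849.12603 + 414195.13884 + 429055.86599 + 444449.77470 + 460395.99477 + 6490304.64852 = 8638250.54886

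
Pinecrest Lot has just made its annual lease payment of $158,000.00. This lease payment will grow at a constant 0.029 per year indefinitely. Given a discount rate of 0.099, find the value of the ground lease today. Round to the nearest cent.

$2322600.00

D₁ = D₀ × (1 + g) = $158,000.00 × 1.029 = $162,582.0000
Growing perpetuity: P = D₁ / (r − g) = $162,582.0000 / (0.099 − 0.029) = $2,322,600.00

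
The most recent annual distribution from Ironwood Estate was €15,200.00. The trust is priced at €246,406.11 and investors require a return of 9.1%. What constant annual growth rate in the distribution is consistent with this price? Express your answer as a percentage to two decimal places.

P = D₀(1+g)/(r−g) ⇒ P(r−g) = D₀(1+g) ⇒ g(P+D₀) = P·r − D₀
g = (P·r − D₀)/(P + D₀) = (€246,406.11×0.091 − €15,200.00) / (€246,406.11 + €15,200.00) = 0.027610

2.76%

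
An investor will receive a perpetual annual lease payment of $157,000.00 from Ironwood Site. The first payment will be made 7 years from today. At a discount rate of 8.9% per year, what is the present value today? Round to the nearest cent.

Value at end of year 6: C / r = $157,000.00 / 0.089 = $1,764,044.9438
Discount to today: PV = $1,764,044.9438 / (1 + 0.089)^6 = $1,764,044.9438 / 1.667890 = $1,057,650.96

$1057650.96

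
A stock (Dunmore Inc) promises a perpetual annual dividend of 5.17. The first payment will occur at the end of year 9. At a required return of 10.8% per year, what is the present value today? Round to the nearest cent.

Value at end of year 8: C / r = 5.17 / 0.108 = 47.8704
Discount to today: PV = 47.8704 / (1 + 0.108)^8 = 47.8704 / 2.271528 = 21.07

21.07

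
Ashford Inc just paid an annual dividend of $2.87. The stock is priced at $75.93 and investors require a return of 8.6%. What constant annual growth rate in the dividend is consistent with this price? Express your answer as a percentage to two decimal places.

4.64%

P = D₀(1+g)/(r−g) ⇒ P(r−g) = D₀(1+g) ⇒ g(P+D₀) = P·r − D₀
g = (P·r − D₀)/(P + D₀) = ($75.93×0.086 − $2.87) / ($75.93 + $2.87) = 0.046446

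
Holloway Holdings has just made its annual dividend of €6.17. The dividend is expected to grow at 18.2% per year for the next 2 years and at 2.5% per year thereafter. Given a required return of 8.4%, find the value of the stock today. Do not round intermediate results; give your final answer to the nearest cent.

€141.51

D_1 = 7.29294
D_2 = 8.62026
Terminal value at year 2: TV = D_2×(1+g_2)/(r−g_2) = 8.83576/0.059 = 149.75867
P_0 = D_1/(1+r)^1 + D_2/(1+r)^2 + TV/(1+r)^2
    = 6.72780 + 7.33604 + 127.44811 = 141.51195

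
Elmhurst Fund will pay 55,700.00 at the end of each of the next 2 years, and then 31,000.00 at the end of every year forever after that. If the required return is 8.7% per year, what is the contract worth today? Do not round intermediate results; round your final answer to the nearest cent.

PV of 2-year annuity: 55,700.00 × [1 − (1+0.087)^−2] / 0.087 = 98382.65899
Perpetuity value at year 2: 31,000.00 / 0.087 = 356321.83908
PV of perpetuity: 356321.83908 / (1+0.087)^2 = 301566.67878
Total PV = 98382.65899 + 301566.67878 = 399949.33777

399949.34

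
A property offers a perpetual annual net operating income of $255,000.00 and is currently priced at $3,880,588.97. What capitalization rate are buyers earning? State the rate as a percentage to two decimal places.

6.57%

P = C/r ⇒ r = C/P = $255,000.00/$3,880,588.97 = 0.065712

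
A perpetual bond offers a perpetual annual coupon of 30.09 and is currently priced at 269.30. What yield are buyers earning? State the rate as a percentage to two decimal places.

P = C/r ⇒ r = C/P = 30.09/269.30 = 0.111734

11.17%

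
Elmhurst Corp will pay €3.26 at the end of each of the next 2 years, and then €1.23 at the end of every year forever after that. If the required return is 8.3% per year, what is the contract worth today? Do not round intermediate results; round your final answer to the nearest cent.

€18.42

PV of 2-year annuity: €3.26 × [1 − (1+0.083)^−2] / 0.083 = 5.78962
Perpetuity value at year 2: €1.23 / 0.083 = 14.81928
PV of perpetuity: 14.81928 / (1+0.083)^2 = 12.63485
Total PV = 5.78962 + 12.63485 = 18.42447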